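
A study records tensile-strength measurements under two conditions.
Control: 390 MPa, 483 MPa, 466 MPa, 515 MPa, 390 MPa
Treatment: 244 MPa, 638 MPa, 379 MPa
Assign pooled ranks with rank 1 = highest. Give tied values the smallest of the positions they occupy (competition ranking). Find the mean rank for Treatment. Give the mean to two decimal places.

5.33

Sorted (descending): 638, 515, 483, 466, 390, 390, 379, 244
The 2 values of 390 occupy positions 5–6 → each gets rank 5.
Treatment values → pooled ranks: 244→8, 638→1, 379→7
Mean rank = (8 + 1 + 7) / 3 = 5.33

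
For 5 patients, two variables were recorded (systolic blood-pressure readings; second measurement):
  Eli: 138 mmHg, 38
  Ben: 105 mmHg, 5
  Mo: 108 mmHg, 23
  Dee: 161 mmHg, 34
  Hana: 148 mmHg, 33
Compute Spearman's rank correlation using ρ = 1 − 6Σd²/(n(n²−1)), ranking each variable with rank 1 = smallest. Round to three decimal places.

0.700

Ranks of variable 1: 3, 1, 2, 5, 4
Ranks of variable 2: 5, 1, 2, 4, 3
d = r₁ − r₂: -2, 0, 0, 1, 1
d²: 4, 0, 0, 1, 1; Σd² = 6
ρ = 1 − 6·6/(5·24) = 1 − 36/120 = 0.700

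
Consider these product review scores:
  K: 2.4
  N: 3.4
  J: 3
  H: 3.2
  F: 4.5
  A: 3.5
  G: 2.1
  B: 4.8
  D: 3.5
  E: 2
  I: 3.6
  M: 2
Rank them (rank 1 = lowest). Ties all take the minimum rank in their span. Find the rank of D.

Sorted (ascending): 2, 2, 2.1, 2.4, 3, 3.2, 3.4, 3.5, 3.5, 3.6, 4.5, 4.8
The 2 values of 2 occupy positions 1–2 → each gets rank 1.
The 2 values of 3.5 occupy positions 8–9 → each gets rank 8.
D has value 3.5 → rank 8.

8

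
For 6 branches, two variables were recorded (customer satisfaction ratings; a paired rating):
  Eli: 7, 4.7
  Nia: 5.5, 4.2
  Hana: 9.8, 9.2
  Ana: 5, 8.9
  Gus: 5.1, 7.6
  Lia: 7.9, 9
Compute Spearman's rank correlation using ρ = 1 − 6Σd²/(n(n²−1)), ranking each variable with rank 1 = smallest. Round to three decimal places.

0.486

Ranks of variable 1: 4, 3, 6, 1, 2, 5
Ranks of variable 2: 2, 1, 6, 4, 3, 5
d = r₁ − r₂: 2, 2, 0, -3, -1, 0
d²: 4, 4, 0, 9, 1, 0; Σd² = 18
ρ = 1 − 6·18/(6·35) = 1 − 108/210 = 0.486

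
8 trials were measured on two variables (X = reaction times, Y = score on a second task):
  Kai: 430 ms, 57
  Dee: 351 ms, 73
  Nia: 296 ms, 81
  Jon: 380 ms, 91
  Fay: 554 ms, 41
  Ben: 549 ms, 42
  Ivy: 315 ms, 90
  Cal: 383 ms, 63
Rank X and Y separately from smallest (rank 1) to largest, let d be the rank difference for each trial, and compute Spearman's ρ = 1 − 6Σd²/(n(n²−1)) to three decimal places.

Ranks of variable 1: 6, 3, 1, 4, 8, 7, 2, 5
Ranks of variable 2: 3, 5, 6, 8, 1, 2, 7, 4
d = r₁ − r₂: 3, -2, -5, -4, 7, 5, -5, 1
d²: 9, 4, 25, 16, 49, 25, 25, 1; Σd² = 154
ρ = 1 − 6·154/(8·63) = 1 − 924/504 = -0.833

-0.833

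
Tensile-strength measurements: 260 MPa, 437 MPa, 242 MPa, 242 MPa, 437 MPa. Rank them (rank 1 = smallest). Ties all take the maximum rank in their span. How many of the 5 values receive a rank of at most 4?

3

Sorted (ascending): 242, 242, 260, 437, 437
The 2 values of 242 occupy positions 1–2 → each gets rank 2.
The 2 values of 437 occupy positions 4–5 → each gets rank 5.
Ranks ≤ 4: {2, 2, 3} → 3 values.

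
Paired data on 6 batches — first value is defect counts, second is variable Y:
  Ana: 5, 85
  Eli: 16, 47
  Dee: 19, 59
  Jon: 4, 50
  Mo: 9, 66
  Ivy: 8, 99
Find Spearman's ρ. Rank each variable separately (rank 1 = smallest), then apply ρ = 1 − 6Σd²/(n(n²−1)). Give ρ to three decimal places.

Ranks of variable 1: 2, 5, 6, 1, 4, 3
Ranks of variable 2: 5, 1, 3, 2, 4, 6
d = r₁ − r₂: -3, 4, 3, -1, 0, -3
d²: 9, 16, 9, 1, 0, 9; Σd² = 44
ρ = 1 − 6·44/(6·35) = 1 − 264/210 = -0.257

-0.257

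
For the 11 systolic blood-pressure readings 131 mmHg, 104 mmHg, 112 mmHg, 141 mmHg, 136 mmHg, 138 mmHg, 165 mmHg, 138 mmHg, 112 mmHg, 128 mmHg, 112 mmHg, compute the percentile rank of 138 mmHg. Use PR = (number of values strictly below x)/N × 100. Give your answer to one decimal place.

63.6

N = 11.
Strictly below 138: 7. Equal to 138: 2.
PR = 7/11 × 100 = 63.6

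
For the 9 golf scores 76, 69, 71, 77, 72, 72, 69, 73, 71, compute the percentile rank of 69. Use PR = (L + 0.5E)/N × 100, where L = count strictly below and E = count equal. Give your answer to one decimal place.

11.1

N = 9.
Strictly below 69: 0. Equal to 69: 2.
PR = (0 + 0.5·2)/9 × 100 = 11.1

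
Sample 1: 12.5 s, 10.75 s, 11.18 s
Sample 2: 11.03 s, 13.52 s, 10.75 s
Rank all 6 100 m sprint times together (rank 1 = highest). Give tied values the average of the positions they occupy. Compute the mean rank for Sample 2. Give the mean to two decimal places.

3.50

Sorted (descending): 13.52, 12.5, 11.18, 11.03, 10.75, 10.75
The 2 values of 10.75 occupy positions 5–6 → average rank (5+6)/2 = 5.5.
Sample 2 values → pooled ranks: 11.03→4, 13.52→1, 10.75→5.5
Mean rank = (4 + 1 + 5.5) / 3 = 3.50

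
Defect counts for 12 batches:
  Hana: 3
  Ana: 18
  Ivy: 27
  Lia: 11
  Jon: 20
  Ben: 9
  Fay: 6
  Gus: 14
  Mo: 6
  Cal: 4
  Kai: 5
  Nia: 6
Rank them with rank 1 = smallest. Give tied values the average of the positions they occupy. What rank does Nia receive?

5

Sorted (ascending): 3, 4, 5, 6, 6, 6, 9, 11, 14, 18, 20, 27
The 3 values of 6 occupy positions 4–6 → average rank 5.
Nia has value 6 → rank 5.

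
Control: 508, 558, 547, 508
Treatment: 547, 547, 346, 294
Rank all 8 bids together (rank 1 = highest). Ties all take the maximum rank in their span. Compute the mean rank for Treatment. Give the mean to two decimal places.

5.75

Sorted (descending): 558, 547, 547, 547, 508, 508, 346, 294
The 3 values of 547 occupy positions 2–4 → each gets rank 4.
The 2 values of 508 occupy positions 5–6 → each gets rank 6.
Treatment values → pooled ranks: 547→4, 547→4, 346→7, 294→8
Mean rank = (4 + 4 + 7 + 8) / 4 = 5.75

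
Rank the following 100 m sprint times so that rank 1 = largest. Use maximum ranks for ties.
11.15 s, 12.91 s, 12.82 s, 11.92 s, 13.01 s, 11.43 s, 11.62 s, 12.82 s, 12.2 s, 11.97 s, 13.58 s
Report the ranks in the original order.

11, 3, 5, 8, 2, 10, 9, 5, 6, 7, 1

Sorted (descending): 13.58, 13.01, 12.91, 12.82, 12.82, 12.2, 11.97, 11.92, 11.62, 11.43, 11.15
The 2 values of 12.82 occupy positions 4–5 → each gets rank 5.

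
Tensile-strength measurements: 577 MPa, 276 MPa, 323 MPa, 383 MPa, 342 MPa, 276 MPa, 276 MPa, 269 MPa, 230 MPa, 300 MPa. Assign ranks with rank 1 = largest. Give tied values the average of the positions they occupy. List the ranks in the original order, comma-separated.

Sorted (descending): 577, 383, 342, 323, 300, 276, 276, 276, 269, 230
The 3 values of 276 occupy positions 6–8 → average rank 7.

1, 7, 4, 2, 3, 7, 7, 9, 10, 5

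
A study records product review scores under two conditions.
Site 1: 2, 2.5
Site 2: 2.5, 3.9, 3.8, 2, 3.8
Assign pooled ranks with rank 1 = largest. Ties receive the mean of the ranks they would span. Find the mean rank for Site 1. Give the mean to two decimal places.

5.50

Sorted (descending): 3.9, 3.8, 3.8, 2.5, 2.5, 2, 2
The 2 values of 3.8 occupy positions 2–3 → average rank (2+3)/2 = 2.5.
The 2 values of 2.5 occupy positions 4–5 → average rank (4+5)/2 = 4.5.
The 2 values of 2 occupy positions 6–7 → average rank (6+7)/2 = 6.5.
Site 1 values → pooled ranks: 2→6.5, 2.5→4.5
Mean rank = (6.5 + 4.5) / 2 = 5.50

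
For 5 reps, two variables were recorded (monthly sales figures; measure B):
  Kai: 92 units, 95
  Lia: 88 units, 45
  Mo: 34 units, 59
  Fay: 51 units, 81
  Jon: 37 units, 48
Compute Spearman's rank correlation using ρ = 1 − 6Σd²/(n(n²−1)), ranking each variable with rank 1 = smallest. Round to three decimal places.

Ranks of variable 1: 5, 4, 1, 3, 2
Ranks of variable 2: 5, 1, 3, 4, 2
d = r₁ − r₂: 0, 3, -2, -1, 0
d²: 0, 9, 4, 1, 0; Σd² = 14
ρ = 1 − 6·14/(5·24) = 1 − 84/120 = 0.300

0.300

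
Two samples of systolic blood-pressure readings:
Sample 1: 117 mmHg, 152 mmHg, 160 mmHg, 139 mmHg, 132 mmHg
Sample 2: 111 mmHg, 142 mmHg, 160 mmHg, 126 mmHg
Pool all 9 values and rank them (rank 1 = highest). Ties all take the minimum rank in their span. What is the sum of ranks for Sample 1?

23

Sorted (descending): 160, 160, 152, 142, 139, 132, 126, 117, 111
The 2 values of 160 occupy positions 1–2 → each gets rank 1.
Sample 1 values → pooled ranks: 117→8, 152→3, 160→1, 139→5, 132→6
Rank sum = 8 + 3 + 1 + 5 + 6 = 23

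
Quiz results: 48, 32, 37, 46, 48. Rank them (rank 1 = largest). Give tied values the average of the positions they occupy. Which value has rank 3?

46

Sorted (descending): 48, 48, 46, 37, 32
The 2 values of 48 occupy positions 1–2 → average rank (1+2)/2 = 1.5.
Rank 3 → value 46.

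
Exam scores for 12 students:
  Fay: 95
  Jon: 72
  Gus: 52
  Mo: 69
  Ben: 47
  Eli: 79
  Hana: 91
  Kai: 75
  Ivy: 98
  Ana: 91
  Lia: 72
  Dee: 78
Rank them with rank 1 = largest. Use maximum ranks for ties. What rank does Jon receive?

Sorted (descending): 98, 95, 91, 91, 79, 78, 75, 72, 72, 69, 52, 47
The 2 values of 91 occupy positions 3–4 → each gets rank 4.
The 2 values of 72 occupy positions 8–9 → each gets rank 9.
Jon has value 72 → rank 9.

9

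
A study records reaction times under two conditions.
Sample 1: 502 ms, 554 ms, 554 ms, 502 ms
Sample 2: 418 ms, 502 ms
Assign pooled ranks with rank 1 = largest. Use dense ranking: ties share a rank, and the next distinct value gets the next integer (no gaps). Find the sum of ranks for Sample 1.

6

Sorted (descending): 554, 554, 502, 502, 502, 418
The 2 values of 554 share dense rank 1.
The 3 values of 502 share dense rank 2.
Remaining distinct values take the next consecutive integers.
Sample 1 values → pooled ranks: 502→2, 554→1, 554→1, 502→2
Rank sum = 2 + 1 + 1 + 2 = 6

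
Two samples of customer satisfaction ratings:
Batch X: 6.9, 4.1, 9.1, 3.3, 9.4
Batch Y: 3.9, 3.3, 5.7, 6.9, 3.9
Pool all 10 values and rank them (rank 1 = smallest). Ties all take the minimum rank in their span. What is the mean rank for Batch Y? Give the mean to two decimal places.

4.00

Sorted (ascending): 3.3, 3.3, 3.9, 3.9, 4.1, 5.7, 6.9, 6.9, 9.1, 9.4
The 2 values of 3.3 occupy positions 1–2 → each gets rank 1.
The 2 values of 3.9 occupy positions 3–4 → each gets rank 3.
The 2 values of 6.9 occupy positions 7–8 → each gets rank 7.
Batch Y values → pooled ranks: 3.9→3, 3.3→1, 5.7→6, 6.9→7, 3.9→3
Mean rank = (3 + 1 + 6 + 7 + 3) / 5 = 4.00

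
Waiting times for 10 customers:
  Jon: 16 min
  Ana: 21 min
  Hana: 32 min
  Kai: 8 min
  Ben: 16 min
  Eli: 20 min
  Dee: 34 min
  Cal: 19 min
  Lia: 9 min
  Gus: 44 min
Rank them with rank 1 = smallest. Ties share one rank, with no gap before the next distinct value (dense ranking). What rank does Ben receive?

Sorted (ascending): 8, 9, 16, 16, 19, 20, 21, 32, 34, 44
The 2 values of 16 share dense rank 3.
Remaining distinct values take the next consecutive integers.
Ben has value 16 min → rank 3.

3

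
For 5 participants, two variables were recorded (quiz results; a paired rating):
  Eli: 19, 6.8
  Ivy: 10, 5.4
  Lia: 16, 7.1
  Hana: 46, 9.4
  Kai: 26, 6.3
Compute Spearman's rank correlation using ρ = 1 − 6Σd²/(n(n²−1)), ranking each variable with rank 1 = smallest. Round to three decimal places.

0.600

Ranks of variable 1: 3, 1, 2, 5, 4
Ranks of variable 2: 3, 1, 4, 5, 2
d = r₁ − r₂: 0, 0, -2, 0, 2
d²: 0, 0, 4, 0, 4; Σd² = 8
ρ = 1 − 6·8/(5·24) = 1 − 48/120 = 0.600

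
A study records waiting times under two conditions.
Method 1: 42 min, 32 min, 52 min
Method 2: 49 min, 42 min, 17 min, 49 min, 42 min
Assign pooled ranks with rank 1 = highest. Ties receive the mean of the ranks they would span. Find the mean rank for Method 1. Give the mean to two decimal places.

4.33

Sorted (descending): 52, 49, 49, 42, 42, 42, 32, 17
The 2 values of 49 occupy positions 2–3 → average rank (2+3)/2 = 2.5.
The 3 values of 42 occupy positions 4–6 → average rank 5.
Method 1 values → pooled ranks: 42→5, 32→7, 52→1
Mean rank = (5 + 7 + 1) / 3 = 4.33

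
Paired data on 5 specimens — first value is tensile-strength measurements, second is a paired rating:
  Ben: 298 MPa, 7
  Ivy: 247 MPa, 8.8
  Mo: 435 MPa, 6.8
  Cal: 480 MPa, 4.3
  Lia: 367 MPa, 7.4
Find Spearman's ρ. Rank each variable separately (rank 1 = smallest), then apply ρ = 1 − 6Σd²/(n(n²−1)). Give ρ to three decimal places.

Ranks of variable 1: 2, 1, 4, 5, 3
Ranks of variable 2: 3, 5, 2, 1, 4
d = r₁ − r₂: -1, -4, 2, 4, -1
d²: 1, 16, 4, 16, 1; Σd² = 38
ρ = 1 − 6·38/(5·24) = 1 − 228/120 = -0.900

-0.900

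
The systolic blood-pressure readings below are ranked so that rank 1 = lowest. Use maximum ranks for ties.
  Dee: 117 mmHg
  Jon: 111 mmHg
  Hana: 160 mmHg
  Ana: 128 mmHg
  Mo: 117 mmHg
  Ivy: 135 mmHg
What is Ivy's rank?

Sorted (ascending): 111, 117, 117, 128, 135, 160
The 2 values of 117 occupy positions 2–3 → each gets rank 3.
Ivy has value 135 mmHg → rank 5.

5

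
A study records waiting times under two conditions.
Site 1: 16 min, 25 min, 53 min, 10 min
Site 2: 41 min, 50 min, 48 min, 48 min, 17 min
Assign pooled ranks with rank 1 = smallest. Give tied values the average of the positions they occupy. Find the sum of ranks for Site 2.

29

Sorted (ascending): 10, 16, 17, 25, 41, 48, 48, 50, 53
The 2 values of 48 occupy positions 6–7 → average rank (6+7)/2 = 6.5.
Site 2 values → pooled ranks: 41→5, 50→8, 48→6.5, 48→6.5, 17→3
Rank sum = 5 + 8 + 6.5 + 6.5 + 3 = 29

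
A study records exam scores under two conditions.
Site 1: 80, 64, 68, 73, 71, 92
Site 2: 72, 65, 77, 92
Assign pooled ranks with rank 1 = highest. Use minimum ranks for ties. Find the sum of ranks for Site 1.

Sorted (descending): 92, 92, 80, 77, 73, 72, 71, 68, 65, 64
The 2 values of 92 occupy positions 1–2 → each gets rank 1.
Site 1 values → pooled ranks: 80→3, 64→10, 68→8, 73→5, 71→7, 92→1
Rank sum = 3 + 10 + 8 + 5 + 7 + 1 = 34

34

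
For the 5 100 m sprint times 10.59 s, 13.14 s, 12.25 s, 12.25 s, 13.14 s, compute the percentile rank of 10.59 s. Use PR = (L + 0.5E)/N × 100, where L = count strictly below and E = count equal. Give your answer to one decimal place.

10.0

N = 5.
Strictly below 10.59: 0. Equal to 10.59: 1.
PR = (0 + 0.5·1)/5 × 100 = 10.0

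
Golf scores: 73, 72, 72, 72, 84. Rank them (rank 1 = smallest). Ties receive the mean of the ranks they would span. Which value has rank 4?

Sorted (ascending): 72, 72, 72, 73, 84
The 3 values of 72 occupy positions 1–3 → average rank 2.
Rank 4 → value 73.

73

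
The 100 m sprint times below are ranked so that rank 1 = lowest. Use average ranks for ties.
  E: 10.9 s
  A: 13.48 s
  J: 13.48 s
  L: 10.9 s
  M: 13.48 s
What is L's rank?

1.5

Sorted (ascending): 10.9, 10.9, 13.48, 13.48, 13.48
The 2 values of 10.9 occupy positions 1–2 → average rank (1+2)/2 = 1.5.
The 3 values of 13.48 occupy positions 3–5 → average rank 4.
L has value 10.9 s → rank 1.5.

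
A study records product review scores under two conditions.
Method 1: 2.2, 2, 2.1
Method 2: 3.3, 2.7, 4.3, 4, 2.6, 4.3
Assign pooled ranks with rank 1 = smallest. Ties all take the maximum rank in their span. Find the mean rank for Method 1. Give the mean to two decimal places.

Sorted (ascending): 2, 2.1, 2.2, 2.6, 2.7, 3.3, 4, 4.3, 4.3
The 2 values of 4.3 occupy positions 8–9 → each gets rank 9.
Method 1 values → pooled ranks: 2.2→3, 2→1, 2.1→2
Mean rank = (3 + 1 + 2) / 3 = 2.00

2.00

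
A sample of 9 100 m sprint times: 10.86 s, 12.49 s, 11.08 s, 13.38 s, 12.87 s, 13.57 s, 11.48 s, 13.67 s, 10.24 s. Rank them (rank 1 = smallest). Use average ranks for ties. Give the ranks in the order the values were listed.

Sorted (ascending): 10.24, 10.86, 11.08, 11.48, 12.49, 12.87, 13.38, 13.57, 13.67
No ties — each value takes its position as its rank.

2, 5, 3, 7, 6, 8, 4, 9, 1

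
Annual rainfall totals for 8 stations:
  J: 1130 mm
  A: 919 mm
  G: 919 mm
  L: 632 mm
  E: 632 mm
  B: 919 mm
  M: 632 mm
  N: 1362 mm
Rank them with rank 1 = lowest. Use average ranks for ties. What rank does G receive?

5

Sorted (ascending): 632, 632, 632, 919, 919, 919, 1130, 1362
The 3 values of 632 occupy positions 1–3 → average rank 2.
The 3 values of 919 occupy positions 4–6 → average rank 5.
G has value 919 mm → rank 5.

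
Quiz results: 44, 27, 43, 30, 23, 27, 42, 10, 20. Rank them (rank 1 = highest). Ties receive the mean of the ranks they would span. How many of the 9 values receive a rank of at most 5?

Sorted (descending): 44, 43, 42, 30, 27, 27, 23, 20, 10
The 2 values of 27 occupy positions 5–6 → average rank (5+6)/2 = 5.5.
Ranks ≤ 5: {1, 2, 3, 4} → 4 values.

4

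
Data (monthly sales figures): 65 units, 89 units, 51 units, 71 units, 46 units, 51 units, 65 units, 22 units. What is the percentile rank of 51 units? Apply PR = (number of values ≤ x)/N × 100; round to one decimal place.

N = 8.
Strictly below 51: 2. Equal to 51: 2.
PR = 4/8 × 100 = 50.0

50.0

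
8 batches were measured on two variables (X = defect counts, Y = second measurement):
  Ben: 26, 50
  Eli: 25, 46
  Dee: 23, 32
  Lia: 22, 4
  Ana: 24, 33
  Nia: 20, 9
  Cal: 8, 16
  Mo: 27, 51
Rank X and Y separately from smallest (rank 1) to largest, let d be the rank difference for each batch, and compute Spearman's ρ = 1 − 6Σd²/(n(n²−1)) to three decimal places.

0.905

Ranks of variable 1: 7, 6, 4, 3, 5, 2, 1, 8
Ranks of variable 2: 7, 6, 4, 1, 5, 2, 3, 8
d = r₁ − r₂: 0, 0, 0, 2, 0, 0, -2, 0
d²: 0, 0, 0, 4, 0, 0, 4, 0; Σd² = 8
ρ = 1 − 6·8/(8·63) = 1 − 48/504 = 0.905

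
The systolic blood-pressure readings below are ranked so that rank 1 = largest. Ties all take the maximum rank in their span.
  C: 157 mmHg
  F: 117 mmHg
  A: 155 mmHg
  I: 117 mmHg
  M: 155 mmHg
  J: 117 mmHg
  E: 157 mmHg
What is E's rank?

2

Sorted (descending): 157, 157, 155, 155, 117, 117, 117
The 2 values of 157 occupy positions 1–2 → each gets rank 2.
The 2 values of 155 occupy positions 3–4 → each gets rank 4.
The 3 values of 117 occupy positions 5–7 → each gets rank 7.
E has value 157 mmHg → rank 2.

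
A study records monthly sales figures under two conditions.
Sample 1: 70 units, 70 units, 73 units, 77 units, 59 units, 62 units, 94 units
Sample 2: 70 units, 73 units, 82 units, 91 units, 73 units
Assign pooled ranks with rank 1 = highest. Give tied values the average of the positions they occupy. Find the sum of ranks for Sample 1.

Sorted (descending): 94, 91, 82, 77, 73, 73, 73, 70, 70, 70, 62, 59
The 3 values of 73 occupy positions 5–7 → average rank 6.
The 3 values of 70 occupy positions 8–10 → average rank 9.
Sample 1 values → pooled ranks: 70→9, 70→9, 73→6, 77→4, 59→12, 62→11, 94→1
Rank sum = 9 + 9 + 6 + 4 + 12 + 11 + 1 = 52

52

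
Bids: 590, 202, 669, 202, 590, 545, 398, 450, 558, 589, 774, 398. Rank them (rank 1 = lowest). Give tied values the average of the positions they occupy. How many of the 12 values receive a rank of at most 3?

Sorted (ascending): 202, 202, 398, 398, 450, 545, 558, 589, 590, 590, 669, 774
The 2 values of 202 occupy positions 1–2 → average rank (1+2)/2 = 1.5.
The 2 values of 398 occupy positions 3–4 → average rank (3+4)/2 = 3.5.
The 2 values of 590 occupy positions 9–10 → average rank (9+10)/2 = 9.5.
Ranks ≤ 3: {1.5, 1.5} → 2 values.

2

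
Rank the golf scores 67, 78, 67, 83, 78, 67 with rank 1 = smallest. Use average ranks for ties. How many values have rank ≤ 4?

Sorted (ascending): 67, 67, 67, 78, 78, 83
The 3 values of 67 occupy positions 1–3 → average rank 2.
The 2 values of 78 occupy positions 4–5 → average rank (4+5)/2 = 4.5.
Ranks ≤ 4: {2, 2, 2} → 3 values.

3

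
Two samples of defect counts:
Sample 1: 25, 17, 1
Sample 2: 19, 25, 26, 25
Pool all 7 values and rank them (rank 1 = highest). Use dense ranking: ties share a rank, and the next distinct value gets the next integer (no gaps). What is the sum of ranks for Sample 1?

Sorted (descending): 26, 25, 25, 25, 19, 17, 1
The 3 values of 25 share dense rank 2.
Remaining distinct values take the next consecutive integers.
Sample 1 values → pooled ranks: 25→2, 17→4, 1→5
Rank sum = 2 + 4 + 5 = 11

11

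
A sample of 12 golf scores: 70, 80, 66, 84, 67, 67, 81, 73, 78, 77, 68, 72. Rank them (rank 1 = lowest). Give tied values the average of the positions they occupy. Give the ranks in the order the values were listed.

5, 10, 1, 12, 2.5, 2.5, 11, 7, 9, 8, 4, 6

Sorted (ascending): 66, 67, 67, 68, 70, 72, 73, 77, 78, 80, 81, 84
The 2 values of 67 occupy positions 2–3 → average rank (2+3)/2 = 2.5.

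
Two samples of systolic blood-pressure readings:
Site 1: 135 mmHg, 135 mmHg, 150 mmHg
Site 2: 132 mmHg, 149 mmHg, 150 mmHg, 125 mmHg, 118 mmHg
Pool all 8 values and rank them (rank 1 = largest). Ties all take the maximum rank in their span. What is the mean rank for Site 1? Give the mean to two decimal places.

4.00

Sorted (descending): 150, 150, 149, 135, 135, 132, 125, 118
The 2 values of 150 occupy positions 1–2 → each gets rank 2.
The 2 values of 135 occupy positions 4–5 → each gets rank 5.
Site 1 values → pooled ranks: 135→5, 135→5, 150→2
Mean rank = (5 + 5 + 2) / 3 = 4.00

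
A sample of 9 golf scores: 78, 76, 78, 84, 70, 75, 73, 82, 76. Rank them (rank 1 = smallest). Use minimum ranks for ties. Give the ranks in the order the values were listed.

6, 4, 6, 9, 1, 3, 2, 8, 4

Sorted (ascending): 70, 73, 75, 76, 76, 78, 78, 82, 84
The 2 values of 76 occupy positions 4–5 → each gets rank 4.
The 2 values of 78 occupy positions 6–7 → each gets rank 6.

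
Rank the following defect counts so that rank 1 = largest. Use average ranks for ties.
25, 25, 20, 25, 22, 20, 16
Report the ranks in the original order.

Sorted (descending): 25, 25, 25, 22, 20, 20, 16
The 3 values of 25 occupy positions 1–3 → average rank 2.
The 2 values of 20 occupy positions 5–6 → average rank (5+6)/2 = 5.5.

2, 2, 5.5, 2, 4, 5.5, 7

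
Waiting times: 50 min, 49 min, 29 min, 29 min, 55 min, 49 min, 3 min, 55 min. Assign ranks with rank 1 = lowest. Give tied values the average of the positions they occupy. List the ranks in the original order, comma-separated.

Sorted (ascending): 3, 29, 29, 49, 49, 50, 55, 55
The 2 values of 29 occupy positions 2–3 → average rank (2+3)/2 = 2.5.
The 2 values of 49 occupy positions 4–5 → average rank (4+5)/2 = 4.5.
The 2 values of 55 occupy positions 7–8 → average rank (7+8)/2 = 7.5.

6, 4.5, 2.5, 2.5, 7.5, 4.5, 1, 7.5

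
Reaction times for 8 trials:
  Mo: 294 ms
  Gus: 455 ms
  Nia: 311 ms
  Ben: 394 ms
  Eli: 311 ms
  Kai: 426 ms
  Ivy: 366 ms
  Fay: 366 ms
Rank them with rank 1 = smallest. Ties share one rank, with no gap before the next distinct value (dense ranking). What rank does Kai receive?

5

Sorted (ascending): 294, 311, 311, 366, 366, 394, 426, 455
The 2 values of 311 share dense rank 2.
The 2 values of 366 share dense rank 3.
Remaining distinct values take the next consecutive integers.
Kai has value 426 ms → rank 5.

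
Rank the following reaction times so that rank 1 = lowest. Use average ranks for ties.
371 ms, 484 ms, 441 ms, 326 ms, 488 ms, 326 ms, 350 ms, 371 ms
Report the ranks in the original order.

4.5, 7, 6, 1.5, 8, 1.5, 3, 4.5

Sorted (ascending): 326, 326, 350, 371, 371, 441, 484, 488
The 2 values of 326 occupy positions 1–2 → average rank (1+2)/2 = 1.5.
The 2 values of 371 occupy positions 4–5 → average rank (4+5)/2 = 4.5.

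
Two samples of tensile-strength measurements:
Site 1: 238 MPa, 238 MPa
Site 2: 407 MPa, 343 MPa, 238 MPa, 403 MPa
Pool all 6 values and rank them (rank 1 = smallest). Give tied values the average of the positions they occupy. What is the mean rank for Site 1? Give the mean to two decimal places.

2.00

Sorted (ascending): 238, 238, 238, 343, 403, 407
The 3 values of 238 occupy positions 1–3 → average rank 2.
Site 1 values → pooled ranks: 238→2, 238→2
Mean rank = (2 + 2) / 2 = 2.00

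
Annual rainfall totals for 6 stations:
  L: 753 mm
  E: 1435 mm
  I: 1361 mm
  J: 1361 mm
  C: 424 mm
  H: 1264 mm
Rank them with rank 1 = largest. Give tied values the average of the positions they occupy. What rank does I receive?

Sorted (descending): 1435, 1361, 1361, 1264, 753, 424
The 2 values of 1361 occupy positions 2–3 → average rank (2+3)/2 = 2.5.
I has value 1361 mm → rank 2.5.

2.5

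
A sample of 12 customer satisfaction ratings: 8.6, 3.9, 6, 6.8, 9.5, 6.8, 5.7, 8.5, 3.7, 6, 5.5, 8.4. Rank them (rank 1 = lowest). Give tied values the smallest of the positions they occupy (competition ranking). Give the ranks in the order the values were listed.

Sorted (ascending): 3.7, 3.9, 5.5, 5.7, 6, 6, 6.8, 6.8, 8.4, 8.5, 8.6, 9.5
The 2 values of 6 occupy positions 5–6 → each gets rank 5.
The 2 values of 6.8 occupy positions 7–8 → each gets rank 7.

11, 2, 5, 7, 12, 7, 4, 10, 1, 5, 3, 9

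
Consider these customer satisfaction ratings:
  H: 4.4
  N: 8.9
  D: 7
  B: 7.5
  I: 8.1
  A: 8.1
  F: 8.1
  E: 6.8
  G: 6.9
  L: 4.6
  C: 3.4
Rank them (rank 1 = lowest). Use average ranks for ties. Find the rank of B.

Sorted (ascending): 3.4, 4.4, 4.6, 6.8, 6.9, 7, 7.5, 8.1, 8.1, 8.1, 8.9
The 3 values of 8.1 occupy positions 8–10 → average rank 9.
B has value 7.5 → rank 7.

7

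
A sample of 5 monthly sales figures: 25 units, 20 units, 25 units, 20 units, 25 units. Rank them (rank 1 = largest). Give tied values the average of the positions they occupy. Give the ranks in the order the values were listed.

Sorted (descending): 25, 25, 25, 20, 20
The 3 values of 25 occupy positions 1–3 → average rank 2.
The 2 values of 20 occupy positions 4–5 → average rank (4+5)/2 = 4.5.

2, 4.5, 2, 4.5, 2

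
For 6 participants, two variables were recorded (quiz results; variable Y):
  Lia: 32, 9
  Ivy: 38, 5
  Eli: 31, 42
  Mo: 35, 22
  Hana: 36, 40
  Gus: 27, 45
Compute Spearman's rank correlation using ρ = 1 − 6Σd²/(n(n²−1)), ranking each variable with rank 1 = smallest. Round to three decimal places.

Ranks of variable 1: 3, 6, 2, 4, 5, 1
Ranks of variable 2: 2, 1, 5, 3, 4, 6
d = r₁ − r₂: 1, 5, -3, 1, 1, -5
d²: 1, 25, 9, 1, 1, 25; Σd² = 62
ρ = 1 − 6·62/(6·35) = 1 − 372/210 = -0.771

-0.771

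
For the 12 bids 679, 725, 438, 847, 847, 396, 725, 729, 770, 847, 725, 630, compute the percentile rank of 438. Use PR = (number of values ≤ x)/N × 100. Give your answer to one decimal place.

16.7

N = 12.
Strictly below 438: 1. Equal to 438: 1.
PR = 2/12 × 100 = 16.7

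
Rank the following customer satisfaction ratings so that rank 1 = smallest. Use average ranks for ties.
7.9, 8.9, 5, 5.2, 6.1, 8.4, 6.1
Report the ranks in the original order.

5, 7, 1, 2, 3.5, 6, 3.5

Sorted (ascending): 5, 5.2, 6.1, 6.1, 7.9, 8.4, 8.9
The 2 values of 6.1 occupy positions 3–4 → average rank (3+4)/2 = 3.5.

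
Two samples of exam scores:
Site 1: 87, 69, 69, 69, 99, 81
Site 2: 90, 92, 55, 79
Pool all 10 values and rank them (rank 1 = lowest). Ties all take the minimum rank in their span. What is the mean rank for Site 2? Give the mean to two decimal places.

5.75

Sorted (ascending): 55, 69, 69, 69, 79, 81, 87, 90, 92, 99
The 3 values of 69 occupy positions 2–4 → each gets rank 2.
Site 2 values → pooled ranks: 90→8, 92→9, 55→1, 79→5
Mean rank = (8 + 9 + 1 + 5) / 4 = 5.75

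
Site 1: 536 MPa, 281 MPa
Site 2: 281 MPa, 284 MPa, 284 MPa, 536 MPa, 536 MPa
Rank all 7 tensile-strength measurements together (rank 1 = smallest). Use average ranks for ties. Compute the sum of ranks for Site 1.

7.5

Sorted (ascending): 281, 281, 284, 284, 536, 536, 536
The 2 values of 281 occupy positions 1–2 → average rank (1+2)/2 = 1.5.
The 2 values of 284 occupy positions 3–4 → average rank (3+4)/2 = 3.5.
The 3 values of 536 occupy positions 5–7 → average rank 6.
Site 1 values → pooled ranks: 536→6, 281→1.5
Rank sum = 6 + 1.5 = 7.5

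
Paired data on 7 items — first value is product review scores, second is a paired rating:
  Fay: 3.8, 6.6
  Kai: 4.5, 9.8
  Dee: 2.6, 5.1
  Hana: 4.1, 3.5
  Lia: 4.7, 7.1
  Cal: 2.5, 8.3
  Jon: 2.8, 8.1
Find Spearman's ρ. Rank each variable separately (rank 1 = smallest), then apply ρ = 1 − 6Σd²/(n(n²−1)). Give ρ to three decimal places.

Ranks of variable 1: 4, 6, 2, 5, 7, 1, 3
Ranks of variable 2: 3, 7, 2, 1, 4, 6, 5
d = r₁ − r₂: 1, -1, 0, 4, 3, -5, -2
d²: 1, 1, 0, 16, 9, 25, 4; Σd² = 56
ρ = 1 − 6·56/(7·48) = 1 − 336/336 = 0.000

0.000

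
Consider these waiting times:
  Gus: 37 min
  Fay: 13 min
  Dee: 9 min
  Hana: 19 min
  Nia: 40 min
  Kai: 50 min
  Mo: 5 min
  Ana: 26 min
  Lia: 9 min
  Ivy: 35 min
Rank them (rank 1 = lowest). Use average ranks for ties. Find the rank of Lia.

2.5

Sorted (ascending): 5, 9, 9, 13, 19, 26, 35, 37, 40, 50
The 2 values of 9 occupy positions 2–3 → average rank (2+3)/2 = 2.5.
Lia has value 9 min → rank 2.5.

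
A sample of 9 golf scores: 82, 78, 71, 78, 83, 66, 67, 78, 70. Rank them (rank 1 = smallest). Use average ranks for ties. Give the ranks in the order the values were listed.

Sorted (ascending): 66, 67, 70, 71, 78, 78, 78, 82, 83
The 3 values of 78 occupy positions 5–7 → average rank 6.

8, 6, 4, 6, 9, 1, 2, 6, 3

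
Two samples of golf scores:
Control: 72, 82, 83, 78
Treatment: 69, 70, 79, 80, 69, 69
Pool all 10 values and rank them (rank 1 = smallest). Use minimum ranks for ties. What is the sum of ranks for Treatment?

Sorted (ascending): 69, 69, 69, 70, 72, 78, 79, 80, 82, 83
The 3 values of 69 occupy positions 1–3 → each gets rank 1.
Treatment values → pooled ranks: 69→1, 70→4, 79→7, 80→8, 69→1, 69→1
Rank sum = 1 + 4 + 7 + 8 + 1 + 1 = 22

22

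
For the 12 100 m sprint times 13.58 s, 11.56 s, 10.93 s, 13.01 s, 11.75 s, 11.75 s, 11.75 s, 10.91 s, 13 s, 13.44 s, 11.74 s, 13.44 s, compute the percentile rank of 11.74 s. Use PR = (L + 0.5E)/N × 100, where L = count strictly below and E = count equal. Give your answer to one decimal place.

29.2

N = 12.
Strictly below 11.74: 3. Equal to 11.74: 1.
PR = (3 + 0.5·1)/12 × 100 = 29.2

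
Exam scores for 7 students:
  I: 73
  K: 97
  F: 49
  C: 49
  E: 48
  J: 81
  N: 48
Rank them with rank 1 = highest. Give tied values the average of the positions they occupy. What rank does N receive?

6.5

Sorted (descending): 97, 81, 73, 49, 49, 48, 48
The 2 values of 49 occupy positions 4–5 → average rank (4+5)/2 = 4.5.
The 2 values of 48 occupy positions 6–7 → average rank (6+7)/2 = 6.5.
N has value 48 → rank 6.5.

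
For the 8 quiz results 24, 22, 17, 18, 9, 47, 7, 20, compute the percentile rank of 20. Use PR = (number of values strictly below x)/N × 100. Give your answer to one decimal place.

N = 8.
Strictly below 20: 4. Equal to 20: 1.
PR = 4/8 × 100 = 50.0

50.0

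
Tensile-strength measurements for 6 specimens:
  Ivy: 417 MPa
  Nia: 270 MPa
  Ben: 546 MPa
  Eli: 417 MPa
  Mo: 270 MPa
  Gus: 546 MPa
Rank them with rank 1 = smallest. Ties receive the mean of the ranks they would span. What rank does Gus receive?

Sorted (ascending): 270, 270, 417, 417, 546, 546
The 2 values of 270 occupy positions 1–2 → average rank (1+2)/2 = 1.5.
The 2 values of 417 occupy positions 3–4 → average rank (3+4)/2 = 3.5.
The 2 values of 546 occupy positions 5–6 → average rank (5+6)/2 = 5.5.
Gus has value 546 MPa → rank 5.5.

5.5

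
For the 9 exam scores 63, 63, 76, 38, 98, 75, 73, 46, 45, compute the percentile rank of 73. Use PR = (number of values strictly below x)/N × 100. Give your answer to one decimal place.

55.6

N = 9.
Strictly below 73: 5. Equal to 73: 1.
PR = 5/9 × 100 = 55.6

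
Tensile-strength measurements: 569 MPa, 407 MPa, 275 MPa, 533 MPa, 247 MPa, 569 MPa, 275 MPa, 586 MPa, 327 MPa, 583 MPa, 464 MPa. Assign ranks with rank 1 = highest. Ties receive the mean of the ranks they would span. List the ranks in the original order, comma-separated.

3.5, 7, 9.5, 5, 11, 3.5, 9.5, 1, 8, 2, 6

Sorted (descending): 586, 583, 569, 569, 533, 464, 407, 327, 275, 275, 247
The 2 values of 569 occupy positions 3–4 → average rank (3+4)/2 = 3.5.
The 2 values of 275 occupy positions 9–10 → average rank (9+10)/2 = 9.5.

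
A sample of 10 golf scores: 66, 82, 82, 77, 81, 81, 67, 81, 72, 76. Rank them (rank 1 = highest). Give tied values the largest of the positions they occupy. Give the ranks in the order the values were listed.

Sorted (descending): 82, 82, 81, 81, 81, 77, 76, 72, 67, 66
The 2 values of 82 occupy positions 1–2 → each gets rank 2.
The 3 values of 81 occupy positions 3–5 → each gets rank 5.

10, 2, 2, 6, 5, 5, 9, 5, 8, 7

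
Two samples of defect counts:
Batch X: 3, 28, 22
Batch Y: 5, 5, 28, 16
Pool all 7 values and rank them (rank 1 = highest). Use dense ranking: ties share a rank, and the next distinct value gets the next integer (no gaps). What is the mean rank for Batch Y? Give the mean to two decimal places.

3.00

Sorted (descending): 28, 28, 22, 16, 5, 5, 3
The 2 values of 28 share dense rank 1.
The 2 values of 5 share dense rank 4.
Remaining distinct values take the next consecutive integers.
Batch Y values → pooled ranks: 5→4, 5→4, 28→1, 16→3
Mean rank = (4 + 4 + 1 + 3) / 4 = 3.00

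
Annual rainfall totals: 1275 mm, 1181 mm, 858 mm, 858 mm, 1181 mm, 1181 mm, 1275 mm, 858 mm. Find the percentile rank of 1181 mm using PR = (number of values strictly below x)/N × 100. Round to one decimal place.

37.5

N = 8.
Strictly below 1181: 3. Equal to 1181: 3.
PR = 3/8 × 100 = 37.5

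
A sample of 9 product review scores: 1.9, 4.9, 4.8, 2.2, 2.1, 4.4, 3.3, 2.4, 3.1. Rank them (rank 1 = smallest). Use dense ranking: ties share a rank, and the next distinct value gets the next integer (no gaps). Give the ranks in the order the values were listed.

1, 9, 8, 3, 2, 7, 6, 4, 5

Sorted (ascending): 1.9, 2.1, 2.2, 2.4, 3.1, 3.3, 4.4, 4.8, 4.9
No ties — each value takes its position as its rank.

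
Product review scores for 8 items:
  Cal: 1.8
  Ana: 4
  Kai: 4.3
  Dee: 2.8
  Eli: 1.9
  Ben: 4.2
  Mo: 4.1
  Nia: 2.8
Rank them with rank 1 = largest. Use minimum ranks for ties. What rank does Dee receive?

5

Sorted (descending): 4.3, 4.2, 4.1, 4, 2.8, 2.8, 1.9, 1.8
The 2 values of 2.8 occupy positions 5–6 → each gets rank 5.
Dee has value 2.8 → rank 5.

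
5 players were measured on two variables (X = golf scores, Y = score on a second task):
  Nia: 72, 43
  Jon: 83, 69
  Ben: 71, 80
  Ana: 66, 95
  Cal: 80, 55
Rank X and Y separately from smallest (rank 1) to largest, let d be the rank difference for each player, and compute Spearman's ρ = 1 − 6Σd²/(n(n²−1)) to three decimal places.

Ranks of variable 1: 3, 5, 2, 1, 4
Ranks of variable 2: 1, 3, 4, 5, 2
d = r₁ − r₂: 2, 2, -2, -4, 2
d²: 4, 4, 4, 16, 4; Σd² = 32
ρ = 1 − 6·32/(5·24) = 1 − 192/120 = -0.600

-0.600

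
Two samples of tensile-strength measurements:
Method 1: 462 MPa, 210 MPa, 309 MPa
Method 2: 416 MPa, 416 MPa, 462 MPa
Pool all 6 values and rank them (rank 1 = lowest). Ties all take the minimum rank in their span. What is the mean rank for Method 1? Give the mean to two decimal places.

Sorted (ascending): 210, 309, 416, 416, 462, 462
The 2 values of 416 occupy positions 3–4 → each gets rank 3.
The 2 values of 462 occupy positions 5–6 → each gets rank 5.
Method 1 values → pooled ranks: 462→5, 210→1, 309→2
Mean rank = (5 + 1 + 2) / 3 = 2.67

2.67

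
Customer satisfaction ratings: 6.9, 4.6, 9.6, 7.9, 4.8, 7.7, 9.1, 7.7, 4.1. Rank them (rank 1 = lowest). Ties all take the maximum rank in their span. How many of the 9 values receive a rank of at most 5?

Sorted (ascending): 4.1, 4.6, 4.8, 6.9, 7.7, 7.7, 7.9, 9.1, 9.6
The 2 values of 7.7 occupy positions 5–6 → each gets rank 6.
Ranks ≤ 5: {1, 2, 3, 4} → 4 values.

4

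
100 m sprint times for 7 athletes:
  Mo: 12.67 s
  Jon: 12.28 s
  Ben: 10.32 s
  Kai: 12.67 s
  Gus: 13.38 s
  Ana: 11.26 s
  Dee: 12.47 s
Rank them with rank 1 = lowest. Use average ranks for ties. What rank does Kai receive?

5.5

Sorted (ascending): 10.32, 11.26, 12.28, 12.47, 12.67, 12.67, 13.38
The 2 values of 12.67 occupy positions 5–6 → average rank (5+6)/2 = 5.5.
Kai has value 12.67 s → rank 5.5.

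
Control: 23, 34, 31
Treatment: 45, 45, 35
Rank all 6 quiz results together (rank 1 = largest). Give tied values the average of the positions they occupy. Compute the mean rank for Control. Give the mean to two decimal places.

5.00

Sorted (descending): 45, 45, 35, 34, 31, 23
The 2 values of 45 occupy positions 1–2 → average rank (1+2)/2 = 1.5.
Control values → pooled ranks: 23→6, 34→4, 31→5
Mean rank = (6 + 4 + 5) / 3 = 5.00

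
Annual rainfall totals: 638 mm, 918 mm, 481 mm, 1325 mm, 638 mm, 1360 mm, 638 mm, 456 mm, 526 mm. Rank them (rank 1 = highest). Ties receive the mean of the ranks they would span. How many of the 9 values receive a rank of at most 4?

3

Sorted (descending): 1360, 1325, 918, 638, 638, 638, 526, 481, 456
The 3 values of 638 occupy positions 4–6 → average rank 5.
Ranks ≤ 4: {1, 2, 3} → 3 values.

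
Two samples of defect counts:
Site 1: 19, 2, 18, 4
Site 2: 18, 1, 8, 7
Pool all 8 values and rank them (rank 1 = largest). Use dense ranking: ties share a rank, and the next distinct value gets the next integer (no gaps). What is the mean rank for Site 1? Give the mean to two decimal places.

Sorted (descending): 19, 18, 18, 8, 7, 4, 2, 1
The 2 values of 18 share dense rank 2.
Remaining distinct values take the next consecutive integers.
Site 1 values → pooled ranks: 19→1, 2→6, 18→2, 4→5
Mean rank = (1 + 6 + 2 + 5) / 4 = 3.50

3.50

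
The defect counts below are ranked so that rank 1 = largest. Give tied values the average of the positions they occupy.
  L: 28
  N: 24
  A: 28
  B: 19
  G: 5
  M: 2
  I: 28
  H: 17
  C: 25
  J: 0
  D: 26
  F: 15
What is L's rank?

Sorted (descending): 28, 28, 28, 26, 25, 24, 19, 17, 15, 5, 2, 0
The 3 values of 28 occupy positions 1–3 → average rank 2.
L has value 28 → rank 2.

2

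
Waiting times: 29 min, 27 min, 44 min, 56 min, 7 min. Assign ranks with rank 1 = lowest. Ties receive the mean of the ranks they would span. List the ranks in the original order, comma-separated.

3, 2, 4, 5, 1

Sorted (ascending): 7, 27, 29, 44, 56
No ties — each value takes its position as its rank.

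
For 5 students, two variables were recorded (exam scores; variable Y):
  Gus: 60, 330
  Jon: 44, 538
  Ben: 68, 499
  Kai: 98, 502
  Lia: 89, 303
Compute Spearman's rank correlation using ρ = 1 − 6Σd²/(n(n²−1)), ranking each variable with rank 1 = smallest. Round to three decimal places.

Ranks of variable 1: 2, 1, 3, 5, 4
Ranks of variable 2: 2, 5, 3, 4, 1
d = r₁ − r₂: 0, -4, 0, 1, 3
d²: 0, 16, 0, 1, 9; Σd² = 26
ρ = 1 − 6·26/(5·24) = 1 − 156/120 = -0.300

-0.300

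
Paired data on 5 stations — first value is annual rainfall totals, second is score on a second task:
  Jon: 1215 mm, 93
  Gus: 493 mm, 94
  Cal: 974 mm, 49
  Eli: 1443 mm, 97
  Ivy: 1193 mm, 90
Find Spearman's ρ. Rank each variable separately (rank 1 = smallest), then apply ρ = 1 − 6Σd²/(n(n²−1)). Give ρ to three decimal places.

0.400

Ranks of variable 1: 4, 1, 2, 5, 3
Ranks of variable 2: 3, 4, 1, 5, 2
d = r₁ − r₂: 1, -3, 1, 0, 1
d²: 1, 9, 1, 0, 1; Σd² = 12
ρ = 1 − 6·12/(5·24) = 1 − 72/120 = 0.400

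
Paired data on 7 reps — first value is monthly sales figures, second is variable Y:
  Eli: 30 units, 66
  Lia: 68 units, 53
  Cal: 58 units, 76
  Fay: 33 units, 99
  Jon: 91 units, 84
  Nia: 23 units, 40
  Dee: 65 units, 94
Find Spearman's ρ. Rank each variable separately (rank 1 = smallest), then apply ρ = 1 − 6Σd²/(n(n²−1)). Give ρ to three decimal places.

Ranks of variable 1: 2, 6, 4, 3, 7, 1, 5
Ranks of variable 2: 3, 2, 4, 7, 5, 1, 6
d = r₁ − r₂: -1, 4, 0, -4, 2, 0, -1
d²: 1, 16, 0, 16, 4, 0, 1; Σd² = 38
ρ = 1 − 6·38/(7·48) = 1 − 228/336 = 0.321

0.321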